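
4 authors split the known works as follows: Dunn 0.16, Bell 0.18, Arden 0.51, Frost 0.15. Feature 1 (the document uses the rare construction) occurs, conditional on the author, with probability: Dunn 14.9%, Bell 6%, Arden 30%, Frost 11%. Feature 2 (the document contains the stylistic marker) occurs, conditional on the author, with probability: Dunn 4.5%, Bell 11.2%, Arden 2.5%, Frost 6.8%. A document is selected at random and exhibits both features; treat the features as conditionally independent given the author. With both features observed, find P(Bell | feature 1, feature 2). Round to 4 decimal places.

0.1673

Unnormalized posteriors (prior × likelihood):
  Dunn: 0.16 × 0.149 × 0.045 = 0.0010728
  Bell: 0.18 × 0.06 × 0.112 = 0.0012096
  Arden: 0.51 × 0.3 × 0.025 = 0.003825
  Frost: 0.15 × 0.11 × 0.068 = 0.001122
Normalizing constant = 0.0072294.
P(Bell | evidence) = 0.0012096 / 0.0072294 ≈ 0.1673.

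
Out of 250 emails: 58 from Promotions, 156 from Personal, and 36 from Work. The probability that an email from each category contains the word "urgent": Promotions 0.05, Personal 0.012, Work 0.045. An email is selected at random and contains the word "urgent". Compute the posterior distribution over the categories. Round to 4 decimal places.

Unnormalized posteriors (prior × likelihood):
  Promotions: 0.232 × 0.05 = 0.0116
  Personal: 0.624 × 0.012 = 0.007488
  Work: 0.144 × 0.045 = 0.00648
Sum = 0.025568.
P(Promotions | urgent-flag) = 0.0116/0.025568 ≈ 0.4537
P(Personal | urgent-flag) = 0.007488/0.025568 ≈ 0.2929
P(Work | urgent-flag) = 0.00648/0.025568 ≈ 0.2534

Promotions 0.4537, Personal 0.2929, Work 0.2534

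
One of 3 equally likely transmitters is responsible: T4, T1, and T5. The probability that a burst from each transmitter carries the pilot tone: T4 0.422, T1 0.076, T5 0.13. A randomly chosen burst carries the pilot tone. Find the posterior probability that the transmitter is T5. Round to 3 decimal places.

Since the prior is uniform, the posterior is proportional to the likelihood:
  T4: 0.422
  T1: 0.076
  T5: 0.13
Sum = 0.628.
P(T5 | evidence) = 0.13 / 0.628 ≈ 0.207.

0.207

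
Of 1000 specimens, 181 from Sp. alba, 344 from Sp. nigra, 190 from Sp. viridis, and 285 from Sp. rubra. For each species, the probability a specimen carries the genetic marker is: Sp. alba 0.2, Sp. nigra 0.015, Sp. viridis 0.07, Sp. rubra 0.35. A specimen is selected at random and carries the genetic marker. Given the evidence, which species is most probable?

Prior × likelihood for each hypothesis:
  Sp. alba: 0.181 × 0.2 = 0.0362
  Sp. nigra: 0.344 × 0.015 = 0.00516
  Sp. viridis: 0.19 × 0.07 = 0.0133
  Sp. rubra: 0.285 × 0.35 = 0.09975
Normalizing constant = 0.15441.
Largest term belongs to Sp. rubra, so Sp. rubra is most probable.

Sp. rubra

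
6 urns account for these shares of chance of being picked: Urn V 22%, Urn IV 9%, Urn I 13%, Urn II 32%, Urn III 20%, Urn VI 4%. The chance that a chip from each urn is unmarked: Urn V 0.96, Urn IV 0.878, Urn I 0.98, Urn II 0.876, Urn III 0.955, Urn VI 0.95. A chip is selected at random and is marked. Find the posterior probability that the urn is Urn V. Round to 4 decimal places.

0.1204

Taking complements, P(marked | each) = Urn V 0.04, Urn IV 0.122, Urn I 0.02, Urn II 0.124, Urn III 0.045, Urn VI 0.05.
Compute prior × likelihood for every hypothesis:
  Urn V: 0.22 × 0.04 = 0.0088
  Urn IV: 0.09 × 0.122 = 0.01098
  Urn I: 0.13 × 0.02 = 0.0026
  Urn II: 0.32 × 0.124 = 0.03968
  Urn III: 0.2 × 0.045 = 0.009
  Urn VI: 0.04 × 0.05 = 0.002
Total = 0.07306.
P(Urn V | evidence) = 0.0088 / 0.07306 ≈ 0.1204.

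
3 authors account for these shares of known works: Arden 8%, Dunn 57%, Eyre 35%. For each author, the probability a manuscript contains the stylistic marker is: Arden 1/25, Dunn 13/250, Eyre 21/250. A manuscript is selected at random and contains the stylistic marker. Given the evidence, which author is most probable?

Compute prior × likelihood for every hypothesis:
  Arden: 0.08 × 0.04 = 0.0032
  Dunn: 0.57 × 0.052 = 0.02964
  Eyre: 0.35 × 0.084 = 0.0294
Normalizing constant = 0.06224.
Largest term belongs to Dunn, so Dunn is most probable.

Dunn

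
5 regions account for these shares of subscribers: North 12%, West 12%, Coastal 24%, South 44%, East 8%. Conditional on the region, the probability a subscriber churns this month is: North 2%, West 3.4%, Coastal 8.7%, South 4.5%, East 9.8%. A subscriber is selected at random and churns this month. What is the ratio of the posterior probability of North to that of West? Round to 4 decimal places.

Unnormalized posteriors (prior × likelihood):
  North: 0.12 × 0.02 = 0.0024
  West: 0.12 × 0.034 = 0.00408
  Coastal: 0.24 × 0.087 = 0.02088
  South: 0.44 × 0.045 = 0.0198
  East: 0.08 × 0.098 = 0.00784
Total = 0.055.
The ratio is 0.0024 / 0.00408 (the normalizer cancels) = 0.5882.

0.5882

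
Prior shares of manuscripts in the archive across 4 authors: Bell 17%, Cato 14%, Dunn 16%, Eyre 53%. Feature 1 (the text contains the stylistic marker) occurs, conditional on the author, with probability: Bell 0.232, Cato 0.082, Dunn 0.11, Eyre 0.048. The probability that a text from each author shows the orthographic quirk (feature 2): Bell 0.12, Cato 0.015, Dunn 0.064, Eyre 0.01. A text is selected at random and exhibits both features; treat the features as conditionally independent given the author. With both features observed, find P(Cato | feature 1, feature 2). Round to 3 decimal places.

0.027

Unnormalized posteriors (prior × likelihood):
  Bell: 0.17 × 0.232 × 0.12 = 0.0047328
  Cato: 0.14 × 0.082 × 0.015 = 0.0001722
  Dunn: 0.16 × 0.11 × 0.064 = 0.0011264
  Eyre: 0.53 × 0.048 × 0.01 = 0.0002544
Total = 0.0062858.
P(Cato | evidence) = 0.0001722 / 0.0062858 ≈ 0.027.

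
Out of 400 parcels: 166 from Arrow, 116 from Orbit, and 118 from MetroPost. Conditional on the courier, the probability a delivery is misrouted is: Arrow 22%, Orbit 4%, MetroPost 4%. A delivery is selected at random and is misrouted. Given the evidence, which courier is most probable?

Compute prior × likelihood for every hypothesis:
  Arrow: 0.415 × 0.22 = 0.0913
  Orbit: 0.29 × 0.04 = 0.0116
  MetroPost: 0.295 × 0.04 = 0.0118
Normalizing constant = 0.1147.
Largest term belongs to Arrow, so Arrow is most probable.

Arrow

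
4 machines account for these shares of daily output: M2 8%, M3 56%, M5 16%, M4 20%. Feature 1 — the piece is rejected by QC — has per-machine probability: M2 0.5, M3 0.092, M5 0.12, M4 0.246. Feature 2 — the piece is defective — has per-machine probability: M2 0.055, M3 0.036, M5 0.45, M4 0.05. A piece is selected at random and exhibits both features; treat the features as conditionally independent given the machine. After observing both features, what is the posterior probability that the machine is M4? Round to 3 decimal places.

By Bayes' rule, posterior ∝ prior × likelihood:
  M2: 0.08 × 0.5 × 0.055 = 0.0022
  M3: 0.56 × 0.092 × 0.036 = 0.00185472
  M5: 0.16 × 0.12 × 0.45 = 0.00864
  M4: 0.2 × 0.246 × 0.05 = 0.00246
Total = 0.01515472.
P(M4 | evidence) = 0.00246 / 0.01515472 ≈ 0.162.

0.162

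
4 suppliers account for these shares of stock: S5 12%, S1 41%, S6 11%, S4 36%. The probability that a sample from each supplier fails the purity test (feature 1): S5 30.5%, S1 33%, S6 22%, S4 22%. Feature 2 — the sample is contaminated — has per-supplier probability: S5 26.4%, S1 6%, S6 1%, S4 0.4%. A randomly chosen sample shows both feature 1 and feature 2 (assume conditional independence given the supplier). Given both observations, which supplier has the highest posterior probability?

S5

Prior × likelihood for each hypothesis:
  S5: 0.12 × 0.305 × 0.264 = 0.0096624
  S1: 0.41 × 0.33 × 0.06 = 0.008118
  S6: 0.11 × 0.22 × 0.01 = 0.000242
  S4: 0.36 × 0.22 × 0.004 = 0.0003168
Normalizing constant = 0.0183392.
Largest term belongs to S5, so S5 is most probable.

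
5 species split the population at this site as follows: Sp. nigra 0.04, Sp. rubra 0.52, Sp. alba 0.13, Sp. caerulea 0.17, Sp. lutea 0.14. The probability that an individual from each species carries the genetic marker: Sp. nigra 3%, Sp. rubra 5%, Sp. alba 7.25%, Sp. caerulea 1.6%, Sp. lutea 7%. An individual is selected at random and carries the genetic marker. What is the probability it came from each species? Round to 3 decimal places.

Sp. nigra 0.024, Sp. rubra 0.529, Sp. alba 0.192, Sp. caerulea 0.055, Sp. lutea 0.199

Prior × likelihood for each hypothesis:
  Sp. nigra: 0.04 × 0.03 = 0.0012
  Sp. rubra: 0.52 × 0.05 = 0.026
  Sp. alba: 0.13 × 0.0725 = 0.009425
  Sp. caerulea: 0.17 × 0.016 = 0.00272
  Sp. lutea: 0.14 × 0.07 = 0.0098
Total = 0.049145.
P(Sp. nigra | marker) = 0.0012/0.049145 ≈ 0.024
P(Sp. rubra | marker) = 0.026/0.049145 ≈ 0.529
P(Sp. alba | marker) = 0.009425/0.049145 ≈ 0.192
P(Sp. caerulea | marker) = 0.00272/0.049145 ≈ 0.055
P(Sp. lutea | marker) = 0.0098/0.049145 ≈ 0.199
(Check: 0.024+0.529+0.192+0.055+0.199 = 0.999.)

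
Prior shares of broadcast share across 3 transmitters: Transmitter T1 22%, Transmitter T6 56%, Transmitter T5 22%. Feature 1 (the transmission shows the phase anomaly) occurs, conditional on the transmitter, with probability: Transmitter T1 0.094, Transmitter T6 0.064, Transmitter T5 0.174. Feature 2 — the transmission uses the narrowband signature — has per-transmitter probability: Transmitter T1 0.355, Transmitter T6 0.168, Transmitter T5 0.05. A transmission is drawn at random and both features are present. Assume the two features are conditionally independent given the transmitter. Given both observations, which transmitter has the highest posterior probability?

Unnormalized posteriors (prior × likelihood):
  Transmitter T1: 0.22 × 0.094 × 0.355 = 0.0073414
  Transmitter T6: 0.56 × 0.064 × 0.168 = 0.00602112
  Transmitter T5: 0.22 × 0.174 × 0.05 = 0.001914
Total = 0.01527652.
Largest term belongs to Transmitter T1, so Transmitter T1 is most probable.

Transmitter T1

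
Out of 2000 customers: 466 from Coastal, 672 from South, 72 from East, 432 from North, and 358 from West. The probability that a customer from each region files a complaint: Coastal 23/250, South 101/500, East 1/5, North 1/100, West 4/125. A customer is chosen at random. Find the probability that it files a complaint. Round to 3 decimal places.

0.104

Prior × likelihood for each hypothesis:
  Coastal: 0.233 × 0.092 = 0.021436
  South: 0.336 × 0.202 = 0.067872
  East: 0.036 × 0.2 = 0.0072
  North: 0.216 × 0.01 = 0.00216
  West: 0.179 × 0.032 = 0.005728
P(complaint) = 0.021436 + 0.067872 + 0.0072 + 0.00216 + 0.005728 = 0.104396 → 0.104.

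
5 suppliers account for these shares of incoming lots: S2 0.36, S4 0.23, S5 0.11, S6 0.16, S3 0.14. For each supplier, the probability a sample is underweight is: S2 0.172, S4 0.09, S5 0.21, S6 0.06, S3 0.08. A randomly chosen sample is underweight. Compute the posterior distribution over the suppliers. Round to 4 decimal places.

Unnormalized posteriors (prior × likelihood):
  S2: 0.36 × 0.172 = 0.06192
  S4: 0.23 × 0.09 = 0.0207
  S5: 0.11 × 0.21 = 0.0231
  S6: 0.16 × 0.06 = 0.0096
  S3: 0.14 × 0.08 = 0.0112
Total = 0.12652.
P(S2 | underweight) = 0.06192/0.12652 ≈ 0.4894
P(S4 | underweight) = 0.0207/0.12652 ≈ 0.1636
P(S5 | underweight) = 0.0231/0.12652 ≈ 0.1826
P(S6 | underweight) = 0.0096/0.12652 ≈ 0.0759
P(S3 | underweight) = 0.0112/0.12652 ≈ 0.0885
(Check: 0.4894+0.1636+0.1826+0.0759+0.0885 = 1.0000.)

S2 0.4894, S4 0.1636, S5 0.1826, S6 0.0759, S3 0.0885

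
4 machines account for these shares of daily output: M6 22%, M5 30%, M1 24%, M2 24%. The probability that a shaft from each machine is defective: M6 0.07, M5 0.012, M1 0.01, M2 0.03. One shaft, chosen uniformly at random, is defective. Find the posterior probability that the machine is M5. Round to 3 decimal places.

By Bayes' rule, posterior ∝ prior × likelihood:
  M6: 0.22 × 0.07 = 0.0154
  M5: 0.3 × 0.012 = 0.0036
  M1: 0.24 × 0.01 = 0.0024
  M2: 0.24 × 0.03 = 0.0072
Normalizing constant = 0.0286.
P(M5 | evidence) = 0.0036 / 0.0286 ≈ 0.126.

0.126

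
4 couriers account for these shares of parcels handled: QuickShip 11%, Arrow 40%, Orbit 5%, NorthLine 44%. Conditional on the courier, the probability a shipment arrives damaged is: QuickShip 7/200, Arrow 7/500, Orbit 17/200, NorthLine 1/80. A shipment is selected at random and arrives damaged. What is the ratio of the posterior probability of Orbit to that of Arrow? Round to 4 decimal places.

Prior × likelihood for each hypothesis:
  QuickShip: 0.11 × 0.035 = 0.00385
  Arrow: 0.4 × 0.014 = 0.0056
  Orbit: 0.05 × 0.085 = 0.00425
  NorthLine: 0.44 × 0.0125 = 0.0055
Normalizing constant = 0.0192.
The ratio is 0.00425 / 0.0056 (the normalizer cancels) = 0.7589.

0.7589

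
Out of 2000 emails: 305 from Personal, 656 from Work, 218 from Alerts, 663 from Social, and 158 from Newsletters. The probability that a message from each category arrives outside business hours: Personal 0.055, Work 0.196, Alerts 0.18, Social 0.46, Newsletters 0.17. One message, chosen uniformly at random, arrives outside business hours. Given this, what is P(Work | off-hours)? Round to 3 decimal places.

Compute prior × likelihood for every hypothesis:
  Personal: 0.1525 × 0.055 = 0.0083875
  Work: 0.328 × 0.196 = 0.064288
  Alerts: 0.109 × 0.18 = 0.01962
  Social: 0.3315 × 0.46 = 0.15249
  Newsletters: 0.079 × 0.17 = 0.01343
Total = 0.2582155.
P(Work | evidence) = 0.064288 / 0.2582155 ≈ 0.249.

0.249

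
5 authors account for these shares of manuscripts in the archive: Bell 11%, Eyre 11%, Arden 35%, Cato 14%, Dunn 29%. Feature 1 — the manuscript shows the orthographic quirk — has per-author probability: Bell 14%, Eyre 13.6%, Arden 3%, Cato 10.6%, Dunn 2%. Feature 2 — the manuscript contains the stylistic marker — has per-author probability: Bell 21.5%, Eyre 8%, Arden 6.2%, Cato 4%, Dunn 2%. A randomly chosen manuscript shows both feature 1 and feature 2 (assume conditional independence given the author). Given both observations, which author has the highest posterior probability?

By Bayes' rule, posterior ∝ prior × likelihood:
  Bell: 0.11 × 0.14 × 0.215 = 0.003311
  Eyre: 0.11 × 0.136 × 0.08 = 0.0011968
  Arden: 0.35 × 0.03 × 0.062 = 0.000651
  Cato: 0.14 × 0.106 × 0.04 = 0.0005936
  Dunn: 0.29 × 0.02 × 0.02 = 0.000116
Normalizing constant = 0.0058684.
Largest term belongs to Bell, so Bell is most probable.

Bell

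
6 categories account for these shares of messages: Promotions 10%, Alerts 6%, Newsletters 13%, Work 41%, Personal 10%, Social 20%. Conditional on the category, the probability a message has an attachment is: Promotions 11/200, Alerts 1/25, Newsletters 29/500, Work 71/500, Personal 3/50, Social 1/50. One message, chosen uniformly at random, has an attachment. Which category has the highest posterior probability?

Unnormalized posteriors (prior × likelihood):
  Promotions: 0.1 × 0.055 = 0.0055
  Alerts: 0.06 × 0.04 = 0.0024
  Newsletters: 0.13 × 0.058 = 0.00754
  Work: 0.41 × 0.142 = 0.05822
  Personal: 0.1 × 0.06 = 0.006
  Social: 0.2 × 0.02 = 0.004
Normalizing constant = 0.08366.
Largest term belongs to Work, so Work is most probable.

Work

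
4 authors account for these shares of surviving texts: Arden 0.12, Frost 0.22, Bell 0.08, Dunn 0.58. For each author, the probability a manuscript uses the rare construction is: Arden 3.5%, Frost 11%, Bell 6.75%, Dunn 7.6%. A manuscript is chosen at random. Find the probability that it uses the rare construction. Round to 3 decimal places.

0.078

Unnormalized posteriors (prior × likelihood):
  Arden: 0.12 × 0.035 = 0.0042
  Frost: 0.22 × 0.11 = 0.0242
  Bell: 0.08 × 0.0675 = 0.0054
  Dunn: 0.58 × 0.076 = 0.04408
P(rare-form) = 0.0042 + 0.0242 + 0.0054 + 0.04408 = 0.07788 → 0.078.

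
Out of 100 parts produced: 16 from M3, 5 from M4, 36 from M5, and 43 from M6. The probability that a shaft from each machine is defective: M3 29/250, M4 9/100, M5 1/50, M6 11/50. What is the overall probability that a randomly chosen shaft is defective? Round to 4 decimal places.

Prior × likelihood for each hypothesis:
  M3: 0.16 × 0.116 = 0.01856
  M4: 0.05 × 0.09 = 0.0045
  M5: 0.36 × 0.02 = 0.0072
  M6: 0.43 × 0.22 = 0.0946
P(defective) = 0.01856 + 0.0045 + 0.0072 + 0.0946 = 0.12486 → 0.1249.

0.1249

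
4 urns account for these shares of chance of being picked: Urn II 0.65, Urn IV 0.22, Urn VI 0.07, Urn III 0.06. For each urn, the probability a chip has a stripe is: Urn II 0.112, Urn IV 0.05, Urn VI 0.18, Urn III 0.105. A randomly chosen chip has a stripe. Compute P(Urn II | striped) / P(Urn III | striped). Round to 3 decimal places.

Unnormalized posteriors (prior × likelihood):
  Urn II: 0.65 × 0.112 = 0.0728
  Urn IV: 0.22 × 0.05 = 0.011
  Urn VI: 0.07 × 0.18 = 0.0126
  Urn III: 0.06 × 0.105 = 0.0063
Normalizing constant = 0.1027.
The ratio is 0.0728 / 0.0063 (the normalizer cancels) = 11.556.

11.556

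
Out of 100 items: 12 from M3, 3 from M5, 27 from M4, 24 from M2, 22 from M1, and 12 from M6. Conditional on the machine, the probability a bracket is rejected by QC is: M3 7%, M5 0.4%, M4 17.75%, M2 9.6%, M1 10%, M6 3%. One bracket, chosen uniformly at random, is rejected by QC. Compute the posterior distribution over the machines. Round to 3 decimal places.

Prior × likelihood for each hypothesis:
  M3: 0.12 × 0.07 = 0.0084
  M5: 0.03 × 0.004 = 0.00012
  M4: 0.27 × 0.1775 = 0.047925
  M2: 0.24 × 0.096 = 0.02304
  M1: 0.22 × 0.1 = 0.022
  M6: 0.12 × 0.03 = 0.0036
Sum = 0.105085.
P(M3 | rejected) = 0.0084/0.105085 ≈ 0.080
P(M5 | rejected) = 0.00012/0.105085 ≈ 0.001
P(M4 | rejected) = 0.047925/0.105085 ≈ 0.456
P(M2 | rejected) = 0.02304/0.105085 ≈ 0.219
P(M1 | rejected) = 0.022/0.105085 ≈ 0.209
P(M6 | rejected) = 0.0036/0.105085 ≈ 0.034

M3 0.080, M5 0.001, M4 0.456, M2 0.219, M1 0.209, M6 0.034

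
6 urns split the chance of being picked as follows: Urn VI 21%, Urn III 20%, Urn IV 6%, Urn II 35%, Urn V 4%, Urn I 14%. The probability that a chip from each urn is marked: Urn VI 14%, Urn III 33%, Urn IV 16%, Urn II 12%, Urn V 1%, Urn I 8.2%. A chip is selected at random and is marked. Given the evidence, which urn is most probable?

Urn III

Compute prior × likelihood for every hypothesis:
  Urn VI: 0.21 × 0.14 = 0.0294
  Urn III: 0.2 × 0.33 = 0.066
  Urn IV: 0.06 × 0.16 = 0.0096
  Urn II: 0.35 × 0.12 = 0.042
  Urn V: 0.04 × 0.01 = 0.0004
  Urn I: 0.14 × 0.082 = 0.01148
Sum = 0.15888.
Largest term belongs to Urn III, so Urn III is most probable.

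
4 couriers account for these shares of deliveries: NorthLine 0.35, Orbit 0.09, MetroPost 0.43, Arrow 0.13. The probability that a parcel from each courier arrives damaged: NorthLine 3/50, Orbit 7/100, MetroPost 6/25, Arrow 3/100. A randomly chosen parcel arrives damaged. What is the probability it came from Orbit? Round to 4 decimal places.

0.0469

Prior × likelihood for each hypothesis:
  NorthLine: 0.35 × 0.06 = 0.021
  Orbit: 0.09 × 0.07 = 0.0063
  MetroPost: 0.43 × 0.24 = 0.1032
  Arrow: 0.13 × 0.03 = 0.0039
Normalizing constant = 0.1344.
P(Orbit | evidence) = 0.0063 / 0.1344 ≈ 0.0469.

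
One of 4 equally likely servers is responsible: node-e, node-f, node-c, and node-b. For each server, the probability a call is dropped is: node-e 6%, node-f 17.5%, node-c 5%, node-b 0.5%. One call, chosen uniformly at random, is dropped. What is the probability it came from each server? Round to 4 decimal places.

node-e 0.2069, node-f 0.6034, node-c 0.1724, node-b 0.0172

With a uniform prior (1/4 each), posterior ∝ likelihood:
  node-e: 0.06
  node-f: 0.175
  node-c: 0.05
  node-b: 0.005
Sum = 0.29.
P(node-e | dropped) = 0.06/0.29 ≈ 0.2069
P(node-f | dropped) = 0.175/0.29 ≈ 0.6034
P(node-c | dropped) = 0.05/0.29 ≈ 0.1724
P(node-b | dropped) = 0.005/0.29 ≈ 0.0172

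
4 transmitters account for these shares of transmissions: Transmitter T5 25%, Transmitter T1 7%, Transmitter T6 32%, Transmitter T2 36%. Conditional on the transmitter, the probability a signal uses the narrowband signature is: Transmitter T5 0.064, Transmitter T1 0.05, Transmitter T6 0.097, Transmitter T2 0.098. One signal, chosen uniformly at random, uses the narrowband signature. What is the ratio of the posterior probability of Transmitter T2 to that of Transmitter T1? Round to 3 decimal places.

10.080

By Bayes' rule, posterior ∝ prior × likelihood:
  Transmitter T5: 0.25 × 0.064 = 0.016
  Transmitter T1: 0.07 × 0.05 = 0.0035
  Transmitter T6: 0.32 × 0.097 = 0.03104
  Transmitter T2: 0.36 × 0.098 = 0.03528
Total = 0.08582.
The ratio is 0.03528 / 0.0035 (the normalizer cancels) = 10.080.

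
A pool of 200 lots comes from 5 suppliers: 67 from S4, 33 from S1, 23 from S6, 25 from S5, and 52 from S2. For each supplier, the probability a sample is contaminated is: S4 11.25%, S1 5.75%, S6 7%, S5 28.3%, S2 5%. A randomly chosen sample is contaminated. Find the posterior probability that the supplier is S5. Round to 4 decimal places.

Compute prior × likelihood for every hypothesis:
  S4: 0.335 × 0.1125 = 0.0376875
  S1: 0.165 × 0.0575 = 0.0094875
  S6: 0.115 × 0.07 = 0.00805
  S5: 0.125 × 0.283 = 0.035375
  S2: 0.26 × 0.05 = 0.013
Normalizing constant = 0.1036.
P(S5 | evidence) = 0.035375 / 0.1036 ≈ 0.3415.

0.3415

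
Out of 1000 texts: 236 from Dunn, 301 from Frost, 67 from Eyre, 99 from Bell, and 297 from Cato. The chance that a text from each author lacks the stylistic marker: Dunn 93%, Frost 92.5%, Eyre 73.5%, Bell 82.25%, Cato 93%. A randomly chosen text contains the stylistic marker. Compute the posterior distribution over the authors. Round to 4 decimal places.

Dunn 0.1735, Frost 0.2371, Eyre 0.1865, Bell 0.1846, Cato 0.2184

Taking complements, P(marker | each) = Dunn 0.07, Frost 0.075, Eyre 0.265, Bell 0.1775, Cato 0.07.
Compute prior × likelihood for every hypothesis:
  Dunn: 0.236 × 0.07 = 0.01652
  Frost: 0.301 × 0.075 = 0.022575
  Eyre: 0.067 × 0.265 = 0.017755
  Bell: 0.099 × 0.1775 = 0.0175725
  Cato: 0.297 × 0.07 = 0.02079
Total = 0.0952125.
P(Dunn | marker) = 0.01652/0.0952125 ≈ 0.1735
P(Frost | marker) = 0.022575/0.0952125 ≈ 0.2371
P(Eyre | marker) = 0.017755/0.0952125 ≈ 0.1865
P(Bell | marker) = 0.0175725/0.0952125 ≈ 0.1846
P(Cato | marker) = 0.02079/0.0952125 ≈ 0.2184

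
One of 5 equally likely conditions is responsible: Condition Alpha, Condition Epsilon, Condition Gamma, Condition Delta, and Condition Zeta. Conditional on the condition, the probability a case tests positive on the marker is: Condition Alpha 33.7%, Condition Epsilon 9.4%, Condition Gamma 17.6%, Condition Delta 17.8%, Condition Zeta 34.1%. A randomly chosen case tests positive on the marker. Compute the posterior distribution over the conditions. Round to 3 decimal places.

Since the prior is uniform, the posterior is proportional to the likelihood:
  Condition Alpha: 0.337
  Condition Epsilon: 0.094
  Condition Gamma: 0.176
  Condition Delta: 0.178
  Condition Zeta: 0.341
Sum = 1.126.
P(Condition Alpha | marker-positive) = 0.337/1.126 ≈ 0.299
P(Condition Epsilon | marker-positive) = 0.094/1.126 ≈ 0.083
P(Condition Gamma | marker-positive) = 0.176/1.126 ≈ 0.156
P(Condition Delta | marker-positive) = 0.178/1.126 ≈ 0.158
P(Condition Zeta | marker-positive) = 0.341/1.126 ≈ 0.303

Condition Alpha 0.299, Condition Epsilon 0.083, Condition Gamma 0.156, Condition Delta 0.158, Condition Zeta 0.303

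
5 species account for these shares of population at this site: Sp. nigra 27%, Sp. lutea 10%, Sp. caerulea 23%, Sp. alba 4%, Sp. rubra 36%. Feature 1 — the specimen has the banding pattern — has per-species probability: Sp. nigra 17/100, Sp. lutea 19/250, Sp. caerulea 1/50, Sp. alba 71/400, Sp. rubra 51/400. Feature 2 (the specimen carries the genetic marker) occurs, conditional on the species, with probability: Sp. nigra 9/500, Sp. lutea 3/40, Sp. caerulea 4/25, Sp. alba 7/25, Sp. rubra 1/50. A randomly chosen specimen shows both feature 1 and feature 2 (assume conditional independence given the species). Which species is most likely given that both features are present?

Sp. alba

By Bayes' rule, posterior ∝ prior × likelihood:
  Sp. nigra: 0.27 × 0.17 × 0.018 = 0.0008262
  Sp. lutea: 0.1 × 0.076 × 0.075 = 0.00057
  Sp. caerulea: 0.23 × 0.02 × 0.16 = 0.000736
  Sp. alba: 0.04 × 0.1775 × 0.28 = 0.001988
  Sp. rubra: 0.36 × 0.1275 × 0.02 = 0.000918
Total = 0.0050382.
Largest term belongs to Sp. alba, so Sp. alba is most probable.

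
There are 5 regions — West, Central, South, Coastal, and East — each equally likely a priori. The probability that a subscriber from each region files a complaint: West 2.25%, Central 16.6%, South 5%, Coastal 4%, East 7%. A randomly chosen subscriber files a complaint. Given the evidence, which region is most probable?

Since the prior is uniform, the posterior is proportional to the likelihood:
  West: 0.0225
  Central: 0.166
  South: 0.05
  Coastal: 0.04
  East: 0.07
Sum = 0.3485.
Largest term belongs to Central, so Central is most probable.

Central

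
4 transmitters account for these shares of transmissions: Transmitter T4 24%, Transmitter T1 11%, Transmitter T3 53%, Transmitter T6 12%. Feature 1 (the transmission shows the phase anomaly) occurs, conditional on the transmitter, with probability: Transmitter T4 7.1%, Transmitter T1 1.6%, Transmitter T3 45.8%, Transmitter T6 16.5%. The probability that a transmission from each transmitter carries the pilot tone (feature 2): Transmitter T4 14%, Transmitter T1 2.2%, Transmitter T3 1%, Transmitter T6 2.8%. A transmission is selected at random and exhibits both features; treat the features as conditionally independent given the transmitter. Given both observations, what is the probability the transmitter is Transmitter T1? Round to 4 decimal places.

Compute prior × likelihood for every hypothesis:
  Transmitter T4: 0.24 × 0.071 × 0.14 = 0.0023856
  Transmitter T1: 0.11 × 0.016 × 0.022 = 0.00003872
  Transmitter T3: 0.53 × 0.458 × 0.01 = 0.0024274
  Transmitter T6: 0.12 × 0.165 × 0.028 = 0.0005544
Normalizing constant = 0.00540612.
P(Transmitter T1 | evidence) = 0.00003872 / 0.00540612 ≈ 0.0072.

0.0072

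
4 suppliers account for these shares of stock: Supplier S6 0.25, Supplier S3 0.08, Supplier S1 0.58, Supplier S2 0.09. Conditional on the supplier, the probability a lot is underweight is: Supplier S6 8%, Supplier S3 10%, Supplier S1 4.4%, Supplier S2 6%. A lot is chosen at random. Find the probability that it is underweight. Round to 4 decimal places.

0.0589

Compute prior × likelihood for every hypothesis:
  Supplier S6: 0.25 × 0.08 = 0.02
  Supplier S3: 0.08 × 0.1 = 0.008
  Supplier S1: 0.58 × 0.044 = 0.02552
  Supplier S2: 0.09 × 0.06 = 0.0054
P(underweight) = 0.02 + 0.008 + 0.02552 + 0.0054 = 0.05892 → 0.0589.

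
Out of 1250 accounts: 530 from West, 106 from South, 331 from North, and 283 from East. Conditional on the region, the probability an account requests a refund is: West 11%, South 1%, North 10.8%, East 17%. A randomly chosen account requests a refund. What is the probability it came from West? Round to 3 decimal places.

Unnormalized posteriors (prior × likelihood):
  West: 0.424 × 0.11 = 0.04664
  South: 0.0848 × 0.01 = 0.000848
  North: 0.2648 × 0.108 = 0.0285984
  East: 0.2264 × 0.17 = 0.038488
Normalizing constant = 0.1145744.
P(West | evidence) = 0.04664 / 0.1145744 ≈ 0.407.

0.407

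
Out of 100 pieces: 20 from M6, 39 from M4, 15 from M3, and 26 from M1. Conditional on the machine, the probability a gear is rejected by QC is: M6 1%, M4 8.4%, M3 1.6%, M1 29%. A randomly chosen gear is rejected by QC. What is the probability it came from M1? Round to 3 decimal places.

0.670

Unnormalized posteriors (prior × likelihood):
  M6: 0.2 × 0.01 = 0.002
  M4: 0.39 × 0.084 = 0.03276
  M3: 0.15 × 0.016 = 0.0024
  M1: 0.26 × 0.29 = 0.0754
Normalizing constant = 0.11256.
P(M1 | evidence) = 0.0754 / 0.11256 ≈ 0.670.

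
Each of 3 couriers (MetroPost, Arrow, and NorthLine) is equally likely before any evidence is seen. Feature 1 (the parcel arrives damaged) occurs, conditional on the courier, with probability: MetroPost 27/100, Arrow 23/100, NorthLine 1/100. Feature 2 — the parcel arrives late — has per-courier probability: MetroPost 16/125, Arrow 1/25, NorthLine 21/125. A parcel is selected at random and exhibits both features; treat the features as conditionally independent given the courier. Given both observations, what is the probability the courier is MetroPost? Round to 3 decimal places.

With a uniform prior (1/3 each), posterior ∝ likelihood:
  MetroPost: 0.27 × 0.128 = 0.03456
  Arrow: 0.23 × 0.04 = 0.0092
  NorthLine: 0.01 × 0.168 = 0.00168
Total = 0.04544.
P(MetroPost | evidence) = 0.03456 / 0.04544 ≈ 0.761.

0.761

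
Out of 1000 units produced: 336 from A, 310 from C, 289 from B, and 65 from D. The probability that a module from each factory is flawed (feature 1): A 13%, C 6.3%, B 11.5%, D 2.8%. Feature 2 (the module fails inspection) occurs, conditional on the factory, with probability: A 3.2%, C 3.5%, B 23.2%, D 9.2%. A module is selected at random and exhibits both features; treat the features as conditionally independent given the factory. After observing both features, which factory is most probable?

B

Unnormalized posteriors (prior × likelihood):
  A: 0.336 × 0.13 × 0.032 = 0.00139776
  C: 0.31 × 0.063 × 0.035 = 0.00068355
  B: 0.289 × 0.115 × 0.232 = 0.00771052
  D: 0.065 × 0.028 × 0.092 = 0.00016744
Normalizing constant = 0.00995927.
Largest term belongs to B, so B is most probable.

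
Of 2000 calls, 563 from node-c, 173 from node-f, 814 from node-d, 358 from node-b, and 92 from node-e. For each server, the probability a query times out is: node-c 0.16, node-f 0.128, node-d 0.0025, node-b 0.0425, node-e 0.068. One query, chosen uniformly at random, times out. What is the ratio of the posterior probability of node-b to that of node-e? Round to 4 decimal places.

Prior × likelihood for each hypothesis:
  node-c: 0.2815 × 0.16 = 0.04504
  node-f: 0.0865 × 0.128 = 0.011072
  node-d: 0.407 × 0.0025 = 0.0010175
  node-b: 0.179 × 0.0425 = 0.0076075
  node-e: 0.046 × 0.068 = 0.003128
Sum = 0.067865.
The ratio is 0.0076075 / 0.003128 (the normalizer cancels) = 2.4321.

2.4321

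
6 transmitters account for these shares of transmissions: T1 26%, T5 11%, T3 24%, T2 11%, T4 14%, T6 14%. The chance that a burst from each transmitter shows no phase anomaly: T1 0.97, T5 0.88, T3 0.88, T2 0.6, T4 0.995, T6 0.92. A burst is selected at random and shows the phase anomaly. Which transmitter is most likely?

T2

Taking complements, P(anomaly | each) = T1 0.03, T5 0.12, T3 0.12, T2 0.4, T4 0.005, T6 0.08.
Compute prior × likelihood for every hypothesis:
  T1: 0.26 × 0.03 = 0.0078
  T5: 0.11 × 0.12 = 0.0132
  T3: 0.24 × 0.12 = 0.0288
  T2: 0.11 × 0.4 = 0.044
  T4: 0.14 × 0.005 = 0.0007
  T6: 0.14 × 0.08 = 0.0112
Normalizing constant = 0.1057.
Largest term belongs to T2, so T2 is most probable.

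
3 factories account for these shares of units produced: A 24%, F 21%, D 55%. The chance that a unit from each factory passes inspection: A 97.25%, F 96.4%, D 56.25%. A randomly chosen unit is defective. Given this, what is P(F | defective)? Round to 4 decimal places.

0.0297

Taking complements, P(defective | each) = A 0.0275, F 0.036, D 0.4375.
Prior × likelihood for each hypothesis:
  A: 0.24 × 0.0275 = 0.0066
  F: 0.21 × 0.036 = 0.00756
  D: 0.55 × 0.4375 = 0.240625
Normalizing constant = 0.254785.
P(F | evidence) = 0.00756 / 0.254785 ≈ 0.0297.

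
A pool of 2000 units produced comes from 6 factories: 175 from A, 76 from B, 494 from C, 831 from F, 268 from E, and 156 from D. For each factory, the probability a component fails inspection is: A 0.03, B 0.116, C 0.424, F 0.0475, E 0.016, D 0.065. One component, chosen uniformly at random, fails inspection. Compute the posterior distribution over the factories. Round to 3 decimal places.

A 0.019, B 0.032, C 0.755, F 0.142, E 0.015, D 0.037

By Bayes' rule, posterior ∝ prior × likelihood:
  A: 0.0875 × 0.03 = 0.002625
  B: 0.038 × 0.116 = 0.004408
  C: 0.247 × 0.424 = 0.104728
  F: 0.4155 × 0.0475 = 0.01973625
  E: 0.134 × 0.016 = 0.002144
  D: 0.078 × 0.065 = 0.00507
Total = 0.13871125.
P(A | nonconforming) = 0.002625/0.13871125 ≈ 0.019
P(B | nonconforming) = 0.004408/0.13871125 ≈ 0.032
P(C | nonconforming) = 0.104728/0.13871125 ≈ 0.755
P(F | nonconforming) = 0.01973625/0.13871125 ≈ 0.142
P(E | nonconforming) = 0.002144/0.13871125 ≈ 0.015
P(D | nonconforming) = 0.00507/0.13871125 ≈ 0.037
(Check: 0.019+0.032+0.755+0.142+0.015+0.037 = 1.000.)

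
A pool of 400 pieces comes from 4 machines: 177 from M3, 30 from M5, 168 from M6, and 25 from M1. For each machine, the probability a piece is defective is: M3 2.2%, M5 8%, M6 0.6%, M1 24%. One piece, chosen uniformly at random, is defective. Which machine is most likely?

M1

Prior × likelihood for each hypothesis:
  M3: 0.4425 × 0.022 = 0.009735
  M5: 0.075 × 0.08 = 0.006
  M6: 0.42 × 0.006 = 0.00252
  M1: 0.0625 × 0.24 = 0.015
Sum = 0.033255.
Largest term belongs to M1, so M1 is most probable.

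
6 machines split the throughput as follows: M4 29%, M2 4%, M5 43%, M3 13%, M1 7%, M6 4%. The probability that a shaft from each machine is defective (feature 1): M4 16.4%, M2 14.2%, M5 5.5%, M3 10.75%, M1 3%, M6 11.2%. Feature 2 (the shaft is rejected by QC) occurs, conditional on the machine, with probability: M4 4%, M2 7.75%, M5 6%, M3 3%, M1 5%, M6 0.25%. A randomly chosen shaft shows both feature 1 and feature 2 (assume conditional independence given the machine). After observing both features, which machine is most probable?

Compute prior × likelihood for every hypothesis:
  M4: 0.29 × 0.164 × 0.04 = 0.0019024
  M2: 0.04 × 0.142 × 0.0775 = 0.0004402
  M5: 0.43 × 0.055 × 0.06 = 0.001419
  M3: 0.13 × 0.1075 × 0.03 = 0.00041925
  M1: 0.07 × 0.03 × 0.05 = 0.000105
  M6: 0.04 × 0.112 × 0.0025 = 0.0000112
Normalizing constant = 0.00429705.
Largest term belongs to M4, so M4 is most probable.

M4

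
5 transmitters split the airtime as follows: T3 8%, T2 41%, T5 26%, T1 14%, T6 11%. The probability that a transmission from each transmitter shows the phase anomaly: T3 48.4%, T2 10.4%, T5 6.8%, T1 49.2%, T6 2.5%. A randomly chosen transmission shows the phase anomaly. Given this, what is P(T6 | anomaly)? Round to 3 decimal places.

Prior × likelihood for each hypothesis:
  T3: 0.08 × 0.484 = 0.03872
  T2: 0.41 × 0.104 = 0.04264
  T5: 0.26 × 0.068 = 0.01768
  T1: 0.14 × 0.492 = 0.06888
  T6: 0.11 × 0.025 = 0.00275
Normalizing constant = 0.17067.
P(T6 | evidence) = 0.00275 / 0.17067 ≈ 0.016.

0.016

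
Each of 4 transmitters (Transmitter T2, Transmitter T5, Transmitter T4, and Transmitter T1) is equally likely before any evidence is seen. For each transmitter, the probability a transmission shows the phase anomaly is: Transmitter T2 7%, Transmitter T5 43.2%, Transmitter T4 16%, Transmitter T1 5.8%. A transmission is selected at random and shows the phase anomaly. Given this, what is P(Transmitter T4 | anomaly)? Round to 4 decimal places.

Since the prior is uniform, the posterior is proportional to the likelihood:
  Transmitter T2: 0.07
  Transmitter T5: 0.432
  Transmitter T4: 0.16
  Transmitter T1: 0.058
Normalizing constant = 0.72.
P(Transmitter T4 | evidence) = 0.16 / 0.72 ≈ 0.2222.

0.2222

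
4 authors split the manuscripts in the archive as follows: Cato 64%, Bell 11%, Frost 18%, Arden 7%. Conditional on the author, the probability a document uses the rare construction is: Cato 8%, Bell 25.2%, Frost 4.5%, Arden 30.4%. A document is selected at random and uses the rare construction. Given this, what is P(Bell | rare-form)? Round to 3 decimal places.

Prior × likelihood for each hypothesis:
  Cato: 0.64 × 0.08 = 0.0512
  Bell: 0.11 × 0.252 = 0.02772
  Frost: 0.18 × 0.045 = 0.0081
  Arden: 0.07 × 0.304 = 0.02128
Total = 0.1083.
P(Bell | evidence) = 0.02772 / 0.1083 ≈ 0.256.

0.256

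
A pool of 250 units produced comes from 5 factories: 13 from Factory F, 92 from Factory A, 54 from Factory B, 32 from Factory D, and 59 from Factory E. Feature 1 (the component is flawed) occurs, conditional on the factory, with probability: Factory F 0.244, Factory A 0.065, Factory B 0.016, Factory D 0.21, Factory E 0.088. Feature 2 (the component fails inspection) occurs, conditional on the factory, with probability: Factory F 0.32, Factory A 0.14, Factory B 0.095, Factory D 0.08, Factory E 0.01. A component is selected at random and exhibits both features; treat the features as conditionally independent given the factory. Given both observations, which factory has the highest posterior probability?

Unnormalized posteriors (prior × likelihood):
  Factory F: 0.052 × 0.244 × 0.32 = 0.00406016
  Factory A: 0.368 × 0.065 × 0.14 = 0.0033488
  Factory B: 0.216 × 0.016 × 0.095 = 0.00032832
  Factory D: 0.128 × 0.21 × 0.08 = 0.0021504
  Factory E: 0.236 × 0.088 × 0.01 = 0.00020768
Normalizing constant = 0.01009536.
Largest term belongs to Factory F, so Factory F is most probable.

Factory F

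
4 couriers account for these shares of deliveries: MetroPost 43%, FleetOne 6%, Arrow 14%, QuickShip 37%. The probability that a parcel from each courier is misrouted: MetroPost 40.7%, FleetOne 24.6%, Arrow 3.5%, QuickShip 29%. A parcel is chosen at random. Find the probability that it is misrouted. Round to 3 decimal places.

Prior × likelihood for each hypothesis:
  MetroPost: 0.43 × 0.407 = 0.17501
  FleetOne: 0.06 × 0.246 = 0.01476
  Arrow: 0.14 × 0.035 = 0.0049
  QuickShip: 0.37 × 0.29 = 0.1073
P(misrouted) = 0.17501 + 0.01476 + 0.0049 + 0.1073 = 0.30197 → 0.302.

0.302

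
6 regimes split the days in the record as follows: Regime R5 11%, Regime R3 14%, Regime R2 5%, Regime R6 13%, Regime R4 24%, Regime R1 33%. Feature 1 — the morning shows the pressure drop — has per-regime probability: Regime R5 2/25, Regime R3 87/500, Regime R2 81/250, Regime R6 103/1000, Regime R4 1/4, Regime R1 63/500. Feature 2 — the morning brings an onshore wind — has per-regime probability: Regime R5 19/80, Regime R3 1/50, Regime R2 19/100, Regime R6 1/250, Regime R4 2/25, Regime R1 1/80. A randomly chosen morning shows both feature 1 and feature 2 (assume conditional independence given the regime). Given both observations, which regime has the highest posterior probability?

Regime R4

Compute prior × likelihood for every hypothesis:
  Regime R5: 0.11 × 0.08 × 0.2375 = 0.00209
  Regime R3: 0.14 × 0.174 × 0.02 = 0.0004872
  Regime R2: 0.05 × 0.324 × 0.19 = 0.003078
  Regime R6: 0.13 × 0.103 × 0.004 = 0.00005356
  Regime R4: 0.24 × 0.25 × 0.08 = 0.0048
  Regime R1: 0.33 × 0.126 × 0.0125 = 0.00051975
Sum = 0.01102851.
Largest term belongs to Regime R4, so Regime R4 is most probable.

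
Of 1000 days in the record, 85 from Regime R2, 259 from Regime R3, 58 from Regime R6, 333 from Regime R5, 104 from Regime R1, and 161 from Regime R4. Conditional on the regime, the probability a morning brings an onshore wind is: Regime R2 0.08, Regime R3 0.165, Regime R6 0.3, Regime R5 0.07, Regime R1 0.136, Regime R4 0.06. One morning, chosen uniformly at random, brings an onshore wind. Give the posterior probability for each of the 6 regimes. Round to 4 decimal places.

Prior × likelihood for each hypothesis:
  Regime R2: 0.085 × 0.08 = 0.0068
  Regime R3: 0.259 × 0.165 = 0.042735
  Regime R6: 0.058 × 0.3 = 0.0174
  Regime R5: 0.333 × 0.07 = 0.02331
  Regime R1: 0.104 × 0.136 = 0.014144
  Regime R4: 0.161 × 0.06 = 0.00966
Total = 0.114049.
P(Regime R2 | onshore) = 0.0068/0.114049 ≈ 0.0596
P(Regime R3 | onshore) = 0.042735/0.114049 ≈ 0.3747
P(Regime R6 | onshore) = 0.0174/0.114049 ≈ 0.1526
P(Regime R5 | onshore) = 0.02331/0.114049 ≈ 0.2044
P(Regime R1 | onshore) = 0.014144/0.114049 ≈ 0.1240
P(Regime R4 | onshore) = 0.00966/0.114049 ≈ 0.0847

Regime R2 0.0596, Regime R3 0.3747, Regime R6 0.1526, Regime R5 0.2044, Regime R1 0.1240, Regime R4 0.0847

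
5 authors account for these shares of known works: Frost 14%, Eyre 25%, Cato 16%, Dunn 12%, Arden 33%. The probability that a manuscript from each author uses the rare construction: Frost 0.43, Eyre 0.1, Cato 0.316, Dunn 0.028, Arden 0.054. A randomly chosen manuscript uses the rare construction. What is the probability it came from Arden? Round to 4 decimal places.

Prior × likelihood for each hypothesis:
  Frost: 0.14 × 0.43 = 0.0602
  Eyre: 0.25 × 0.1 = 0.025
  Cato: 0.16 × 0.316 = 0.05056
  Dunn: 0.12 × 0.028 = 0.00336
  Arden: 0.33 × 0.054 = 0.01782
Normalizing constant = 0.15694.
P(Arden | evidence) = 0.01782 / 0.15694 ≈ 0.1135.

0.1135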